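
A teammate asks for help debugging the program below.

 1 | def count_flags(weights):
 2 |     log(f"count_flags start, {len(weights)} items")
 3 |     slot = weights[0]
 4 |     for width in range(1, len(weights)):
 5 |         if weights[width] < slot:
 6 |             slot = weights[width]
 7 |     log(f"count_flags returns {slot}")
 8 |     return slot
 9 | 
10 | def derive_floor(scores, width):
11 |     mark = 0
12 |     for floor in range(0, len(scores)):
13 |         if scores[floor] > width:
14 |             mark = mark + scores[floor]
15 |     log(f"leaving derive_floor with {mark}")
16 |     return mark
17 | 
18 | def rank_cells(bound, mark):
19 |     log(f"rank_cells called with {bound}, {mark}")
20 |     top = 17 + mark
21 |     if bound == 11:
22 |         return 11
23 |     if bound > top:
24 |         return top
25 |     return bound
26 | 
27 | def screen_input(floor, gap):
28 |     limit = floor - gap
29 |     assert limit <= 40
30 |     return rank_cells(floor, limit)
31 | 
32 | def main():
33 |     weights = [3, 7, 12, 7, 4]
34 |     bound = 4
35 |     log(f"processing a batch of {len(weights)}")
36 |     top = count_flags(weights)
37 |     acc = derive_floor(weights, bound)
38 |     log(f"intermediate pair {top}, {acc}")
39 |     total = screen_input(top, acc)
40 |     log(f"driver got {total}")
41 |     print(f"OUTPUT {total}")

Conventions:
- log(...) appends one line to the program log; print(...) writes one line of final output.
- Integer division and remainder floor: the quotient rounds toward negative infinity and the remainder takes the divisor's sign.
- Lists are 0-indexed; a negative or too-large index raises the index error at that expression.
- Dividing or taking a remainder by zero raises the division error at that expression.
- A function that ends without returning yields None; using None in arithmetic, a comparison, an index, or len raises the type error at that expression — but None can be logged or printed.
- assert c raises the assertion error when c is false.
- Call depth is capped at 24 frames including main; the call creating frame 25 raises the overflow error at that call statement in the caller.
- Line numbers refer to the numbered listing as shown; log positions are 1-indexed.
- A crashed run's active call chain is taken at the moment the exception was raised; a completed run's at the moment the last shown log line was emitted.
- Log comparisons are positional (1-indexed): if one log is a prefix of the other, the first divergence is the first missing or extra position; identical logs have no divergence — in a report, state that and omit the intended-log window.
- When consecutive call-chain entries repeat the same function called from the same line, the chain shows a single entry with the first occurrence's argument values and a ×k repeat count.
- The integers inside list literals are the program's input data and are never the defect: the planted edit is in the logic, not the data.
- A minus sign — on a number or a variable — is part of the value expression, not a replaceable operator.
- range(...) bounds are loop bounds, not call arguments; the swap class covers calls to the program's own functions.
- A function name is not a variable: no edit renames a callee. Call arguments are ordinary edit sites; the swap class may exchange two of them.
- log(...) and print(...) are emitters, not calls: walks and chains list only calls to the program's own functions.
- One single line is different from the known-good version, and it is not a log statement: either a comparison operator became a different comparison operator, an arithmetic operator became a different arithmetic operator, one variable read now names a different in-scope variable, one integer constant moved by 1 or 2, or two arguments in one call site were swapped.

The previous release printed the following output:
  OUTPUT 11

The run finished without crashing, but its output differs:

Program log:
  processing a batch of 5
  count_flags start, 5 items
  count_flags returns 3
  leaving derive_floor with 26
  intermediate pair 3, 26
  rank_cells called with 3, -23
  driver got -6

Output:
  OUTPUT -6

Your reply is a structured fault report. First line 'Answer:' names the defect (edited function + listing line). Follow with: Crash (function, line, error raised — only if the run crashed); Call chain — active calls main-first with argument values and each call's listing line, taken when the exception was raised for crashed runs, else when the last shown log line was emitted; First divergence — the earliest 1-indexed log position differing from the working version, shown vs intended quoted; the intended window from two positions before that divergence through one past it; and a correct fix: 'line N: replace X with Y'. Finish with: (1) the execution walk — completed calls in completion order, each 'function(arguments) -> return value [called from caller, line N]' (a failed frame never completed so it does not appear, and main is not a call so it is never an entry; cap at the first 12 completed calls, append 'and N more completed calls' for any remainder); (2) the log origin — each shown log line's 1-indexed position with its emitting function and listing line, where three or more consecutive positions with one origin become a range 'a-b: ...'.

Answer: the defect is in rank_cells at line 21.
Core observation: The earliest visible damage is log position 7 — 'driver got -6' rather than the intended 'driver got 11'.
Call chain: main.
First divergence: position 7 — shown 'driver got -6', intended 'driver got 11'.
Intended log window:
  5: intermediate pair 3, 26
  6: rank_cells called with 3, -23
  7: driver got 11
Execution walk:
  count_flags([3, 7, 12, 7, 4]) -> 3  [called from main, line 36]
  derive_floor([3, 7, 12, 7, 4], 4) -> 26  [called from main, line 37]
  rank_cells(3, -23) -> -6  [called from screen_input, line 30]
  screen_input(3, 26) -> -6  [called from main, line 39]
Log origin:
  1: from main, line 35
  2: from count_flags, line 2
  3: from count_flags, line 7
  4: from derive_floor, line 15
  5: from main, line 38
  6: from rank_cells, line 19
  7: from main, line 40
A correct fix: line 21: replace `==` with `<`.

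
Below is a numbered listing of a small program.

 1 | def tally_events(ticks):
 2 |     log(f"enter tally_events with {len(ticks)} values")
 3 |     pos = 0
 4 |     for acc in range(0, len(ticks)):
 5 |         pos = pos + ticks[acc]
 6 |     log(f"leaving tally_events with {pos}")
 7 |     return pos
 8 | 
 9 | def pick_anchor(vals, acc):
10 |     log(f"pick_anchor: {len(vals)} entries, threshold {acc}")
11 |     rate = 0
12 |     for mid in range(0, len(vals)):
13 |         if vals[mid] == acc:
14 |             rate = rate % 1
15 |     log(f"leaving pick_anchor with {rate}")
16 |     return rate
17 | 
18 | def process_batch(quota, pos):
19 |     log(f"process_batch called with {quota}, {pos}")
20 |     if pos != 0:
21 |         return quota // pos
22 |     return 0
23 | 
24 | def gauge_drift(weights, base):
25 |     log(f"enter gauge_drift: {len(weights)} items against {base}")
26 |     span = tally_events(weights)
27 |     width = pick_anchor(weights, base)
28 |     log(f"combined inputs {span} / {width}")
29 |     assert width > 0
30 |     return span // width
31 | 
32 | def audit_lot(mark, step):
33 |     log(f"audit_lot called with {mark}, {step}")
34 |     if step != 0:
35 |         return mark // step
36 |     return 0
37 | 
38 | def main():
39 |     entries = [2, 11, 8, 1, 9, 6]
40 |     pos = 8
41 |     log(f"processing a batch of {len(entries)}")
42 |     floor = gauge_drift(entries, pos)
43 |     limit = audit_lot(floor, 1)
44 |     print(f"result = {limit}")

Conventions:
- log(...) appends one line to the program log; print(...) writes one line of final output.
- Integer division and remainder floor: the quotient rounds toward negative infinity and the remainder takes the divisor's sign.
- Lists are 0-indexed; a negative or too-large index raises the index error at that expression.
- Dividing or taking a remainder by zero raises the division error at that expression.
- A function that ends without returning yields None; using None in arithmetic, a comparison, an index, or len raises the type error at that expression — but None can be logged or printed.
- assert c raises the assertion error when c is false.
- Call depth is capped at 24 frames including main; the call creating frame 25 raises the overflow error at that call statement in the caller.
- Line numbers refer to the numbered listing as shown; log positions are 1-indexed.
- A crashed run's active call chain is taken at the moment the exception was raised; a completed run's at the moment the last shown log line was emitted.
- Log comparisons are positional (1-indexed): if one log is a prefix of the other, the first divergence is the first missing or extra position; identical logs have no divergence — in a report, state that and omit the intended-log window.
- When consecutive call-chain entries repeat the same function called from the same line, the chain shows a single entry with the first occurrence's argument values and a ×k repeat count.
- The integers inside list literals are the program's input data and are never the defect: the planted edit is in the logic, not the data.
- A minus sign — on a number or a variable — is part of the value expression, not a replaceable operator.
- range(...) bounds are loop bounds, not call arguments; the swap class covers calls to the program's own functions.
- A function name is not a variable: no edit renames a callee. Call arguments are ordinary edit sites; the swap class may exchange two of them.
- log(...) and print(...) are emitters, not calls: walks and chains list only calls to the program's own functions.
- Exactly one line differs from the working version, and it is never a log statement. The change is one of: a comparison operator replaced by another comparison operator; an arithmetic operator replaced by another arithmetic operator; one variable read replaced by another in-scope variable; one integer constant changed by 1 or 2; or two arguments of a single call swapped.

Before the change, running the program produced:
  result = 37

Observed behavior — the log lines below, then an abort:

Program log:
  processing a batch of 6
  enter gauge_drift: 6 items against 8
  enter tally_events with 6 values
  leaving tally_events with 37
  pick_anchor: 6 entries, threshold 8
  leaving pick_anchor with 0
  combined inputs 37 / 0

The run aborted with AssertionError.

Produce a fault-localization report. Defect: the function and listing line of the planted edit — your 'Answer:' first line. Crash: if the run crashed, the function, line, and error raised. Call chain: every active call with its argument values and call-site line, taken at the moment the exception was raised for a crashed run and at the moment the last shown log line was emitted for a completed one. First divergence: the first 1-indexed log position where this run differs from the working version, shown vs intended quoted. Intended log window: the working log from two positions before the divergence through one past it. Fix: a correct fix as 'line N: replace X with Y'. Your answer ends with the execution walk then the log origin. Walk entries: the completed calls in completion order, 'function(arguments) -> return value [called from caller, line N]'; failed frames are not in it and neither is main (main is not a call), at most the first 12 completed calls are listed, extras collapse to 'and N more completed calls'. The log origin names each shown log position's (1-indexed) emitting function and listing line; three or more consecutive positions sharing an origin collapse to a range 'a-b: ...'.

Answer: the defect is in pick_anchor at line 14.
The tell: Position 6 is the first bad log line: 'leaving pick_anchor with 0' should read 'leaving pick_anchor with 1'.
Crash: gauge_drift, line 29, AssertionError.
Call chain: main -> gauge_drift([2, 11, 8, 1, 9, 6], 8) (called at line 42).
First divergence: position 6; shown 'leaving pick_anchor with 0' vs intended 'leaving pick_anchor with 1'.
Intended log window:
  4: leaving tally_events with 37
  5: pick_anchor: 6 entries, threshold 8
  6: leaving pick_anchor with 1
  7: combined inputs 37 / 1
Execution walk:
  tally_events([2, 11, 8, 1, 9, 6]) -> 37  [called from gauge_drift, line 26]
  pick_anchor([2, 11, 8, 1, 9, 6], 8) -> 0  [called from gauge_drift, line 27]
Log origin:
  1: emitted by main (line 41)
  2: emitted by gauge_drift (line 25)
  3: emitted by tally_events (line 2)
  4: emitted by tally_events (line 6)
  5: emitted by pick_anchor (line 10)
  6: emitted by pick_anchor (line 15)
  7: emitted by gauge_drift (line 28)
A correct fix: line 14: replace `%` with `+`.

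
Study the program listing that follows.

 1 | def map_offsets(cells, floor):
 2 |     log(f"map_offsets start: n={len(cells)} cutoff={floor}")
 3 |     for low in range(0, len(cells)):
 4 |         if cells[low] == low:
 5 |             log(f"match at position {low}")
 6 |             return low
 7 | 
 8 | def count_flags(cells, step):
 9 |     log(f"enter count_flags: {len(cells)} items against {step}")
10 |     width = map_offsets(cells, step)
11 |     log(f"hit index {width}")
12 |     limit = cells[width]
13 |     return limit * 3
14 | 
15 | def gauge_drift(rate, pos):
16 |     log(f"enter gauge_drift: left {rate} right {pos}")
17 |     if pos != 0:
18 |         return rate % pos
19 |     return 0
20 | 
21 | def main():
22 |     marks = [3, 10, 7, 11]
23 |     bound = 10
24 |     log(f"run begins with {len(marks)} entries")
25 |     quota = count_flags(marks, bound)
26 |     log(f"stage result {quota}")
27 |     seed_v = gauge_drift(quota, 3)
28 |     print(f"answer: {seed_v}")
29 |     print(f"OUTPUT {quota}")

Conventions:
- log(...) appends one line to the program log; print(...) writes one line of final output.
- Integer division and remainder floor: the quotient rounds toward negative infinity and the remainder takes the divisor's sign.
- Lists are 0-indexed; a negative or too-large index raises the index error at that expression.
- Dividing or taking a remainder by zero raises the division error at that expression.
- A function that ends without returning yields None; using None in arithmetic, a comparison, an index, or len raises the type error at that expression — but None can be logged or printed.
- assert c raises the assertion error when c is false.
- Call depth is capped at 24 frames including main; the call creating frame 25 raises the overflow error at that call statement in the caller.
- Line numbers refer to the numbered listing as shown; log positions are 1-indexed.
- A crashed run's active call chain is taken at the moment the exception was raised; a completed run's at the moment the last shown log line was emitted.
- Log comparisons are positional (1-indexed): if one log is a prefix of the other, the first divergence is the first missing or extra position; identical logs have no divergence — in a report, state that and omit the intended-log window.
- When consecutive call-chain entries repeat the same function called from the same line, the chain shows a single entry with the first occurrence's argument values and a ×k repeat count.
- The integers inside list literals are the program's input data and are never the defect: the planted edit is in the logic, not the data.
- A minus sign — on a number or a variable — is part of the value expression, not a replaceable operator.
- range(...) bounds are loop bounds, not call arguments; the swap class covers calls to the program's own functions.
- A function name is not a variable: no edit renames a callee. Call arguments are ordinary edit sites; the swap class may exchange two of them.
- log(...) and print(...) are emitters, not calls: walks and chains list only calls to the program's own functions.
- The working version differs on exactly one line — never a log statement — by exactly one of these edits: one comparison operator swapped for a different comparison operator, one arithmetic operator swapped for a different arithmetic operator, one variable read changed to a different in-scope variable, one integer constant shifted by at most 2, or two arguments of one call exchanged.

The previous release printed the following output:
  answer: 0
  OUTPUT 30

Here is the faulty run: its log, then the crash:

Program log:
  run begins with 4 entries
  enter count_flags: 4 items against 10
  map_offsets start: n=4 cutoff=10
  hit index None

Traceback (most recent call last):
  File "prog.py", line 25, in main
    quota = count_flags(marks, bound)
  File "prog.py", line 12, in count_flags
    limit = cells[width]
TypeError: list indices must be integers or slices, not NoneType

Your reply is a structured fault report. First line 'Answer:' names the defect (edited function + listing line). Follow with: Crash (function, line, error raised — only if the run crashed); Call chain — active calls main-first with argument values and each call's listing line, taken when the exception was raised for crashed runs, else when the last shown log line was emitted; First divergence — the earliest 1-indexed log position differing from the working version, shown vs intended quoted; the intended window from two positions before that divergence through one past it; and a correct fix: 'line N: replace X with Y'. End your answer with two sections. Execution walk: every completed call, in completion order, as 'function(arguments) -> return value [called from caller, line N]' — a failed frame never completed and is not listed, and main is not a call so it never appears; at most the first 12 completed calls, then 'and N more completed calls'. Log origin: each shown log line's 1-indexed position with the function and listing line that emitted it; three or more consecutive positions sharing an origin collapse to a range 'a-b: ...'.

Answer: the defect is in map_offsets at line 4.
Key observation: Position 4 is the first bad log line: 'hit index None' should read 'match at position 1'.
Crash: count_flags, line 12, TypeError.
Call chain: main -> count_flags([3, 10, 7, 11], 10) (called at line 25).
First divergence: position 4; shown 'hit index None' vs intended 'match at position 1'.
Intended log window:
  2: enter count_flags: 4 items against 10
  3: map_offsets start: n=4 cutoff=10
  4: match at position 1
  5: hit index 1
Execution walk:
  map_offsets([3, 10, 7, 11], 10) -> None  [called from count_flags, line 10]
Origin of each log line:
  1: emitted by main (line 24)
  2: emitted by count_flags (line 9)
  3: emitted by map_offsets (line 2)
  4: emitted by count_flags (line 11)
A correct fix: line 4: replace `cells[low] == low` with `cells[low] == floor`.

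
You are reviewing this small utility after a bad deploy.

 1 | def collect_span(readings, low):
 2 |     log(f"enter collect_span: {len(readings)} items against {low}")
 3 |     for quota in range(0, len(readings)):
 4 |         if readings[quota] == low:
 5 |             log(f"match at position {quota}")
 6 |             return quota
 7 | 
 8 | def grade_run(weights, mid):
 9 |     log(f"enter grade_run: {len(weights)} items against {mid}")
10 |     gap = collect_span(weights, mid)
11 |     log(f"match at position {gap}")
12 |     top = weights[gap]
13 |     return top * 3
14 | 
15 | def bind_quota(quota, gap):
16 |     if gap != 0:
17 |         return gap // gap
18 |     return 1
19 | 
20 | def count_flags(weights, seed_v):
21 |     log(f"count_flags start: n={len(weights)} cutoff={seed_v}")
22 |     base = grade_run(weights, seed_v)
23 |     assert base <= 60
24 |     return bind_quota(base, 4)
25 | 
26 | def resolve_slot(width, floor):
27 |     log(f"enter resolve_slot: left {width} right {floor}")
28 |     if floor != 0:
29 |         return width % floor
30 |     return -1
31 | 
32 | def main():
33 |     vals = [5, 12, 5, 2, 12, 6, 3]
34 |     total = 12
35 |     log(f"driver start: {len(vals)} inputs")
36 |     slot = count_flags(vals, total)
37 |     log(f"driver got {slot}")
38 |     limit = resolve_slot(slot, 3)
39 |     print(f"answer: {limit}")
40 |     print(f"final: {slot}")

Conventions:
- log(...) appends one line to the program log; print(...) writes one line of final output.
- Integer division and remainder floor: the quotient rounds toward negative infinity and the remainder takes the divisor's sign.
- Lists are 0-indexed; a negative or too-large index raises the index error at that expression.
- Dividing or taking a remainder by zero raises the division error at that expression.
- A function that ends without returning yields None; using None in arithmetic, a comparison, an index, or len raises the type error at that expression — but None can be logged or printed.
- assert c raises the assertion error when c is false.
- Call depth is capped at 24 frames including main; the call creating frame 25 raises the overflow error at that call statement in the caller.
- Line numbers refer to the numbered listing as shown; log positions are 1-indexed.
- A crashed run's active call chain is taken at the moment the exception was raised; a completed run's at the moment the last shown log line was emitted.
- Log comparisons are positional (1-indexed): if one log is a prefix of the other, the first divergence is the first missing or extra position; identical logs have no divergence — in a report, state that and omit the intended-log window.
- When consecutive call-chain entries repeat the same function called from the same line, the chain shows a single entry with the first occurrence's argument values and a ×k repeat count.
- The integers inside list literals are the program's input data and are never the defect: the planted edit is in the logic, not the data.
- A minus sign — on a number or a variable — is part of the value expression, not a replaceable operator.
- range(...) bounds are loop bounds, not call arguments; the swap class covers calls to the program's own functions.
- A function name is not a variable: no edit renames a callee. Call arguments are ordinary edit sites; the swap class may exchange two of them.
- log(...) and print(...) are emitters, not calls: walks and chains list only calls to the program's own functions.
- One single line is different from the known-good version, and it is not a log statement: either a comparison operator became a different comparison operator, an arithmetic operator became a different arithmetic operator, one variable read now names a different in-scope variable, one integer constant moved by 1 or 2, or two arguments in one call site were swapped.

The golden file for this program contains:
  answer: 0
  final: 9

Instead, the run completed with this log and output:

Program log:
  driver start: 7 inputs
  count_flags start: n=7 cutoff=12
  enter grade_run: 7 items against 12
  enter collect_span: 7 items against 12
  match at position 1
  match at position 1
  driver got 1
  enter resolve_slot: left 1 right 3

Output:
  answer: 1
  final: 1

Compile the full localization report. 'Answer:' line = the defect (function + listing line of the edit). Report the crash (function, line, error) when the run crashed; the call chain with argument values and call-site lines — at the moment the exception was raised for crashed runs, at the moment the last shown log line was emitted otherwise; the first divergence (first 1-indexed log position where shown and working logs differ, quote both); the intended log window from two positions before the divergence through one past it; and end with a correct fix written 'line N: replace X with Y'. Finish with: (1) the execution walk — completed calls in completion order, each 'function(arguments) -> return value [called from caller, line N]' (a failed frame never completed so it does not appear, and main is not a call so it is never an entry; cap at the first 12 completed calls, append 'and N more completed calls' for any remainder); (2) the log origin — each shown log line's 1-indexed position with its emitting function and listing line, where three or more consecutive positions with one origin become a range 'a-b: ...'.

Answer: the defect is in bind_quota at line 17.
The tell: Log line 7 is where behavior first shows: 'driver got 1' appears instead of 'driver got 9'.
Call chain: main -> resolve_slot(1, 3) (called at line 38).
First divergence: position 7; shown 'driver got 1' vs intended 'driver got 9'.
Intended log window:
  5: match at position 1
  6: match at position 1
  7: driver got 9
  8: enter resolve_slot: left 9 right 3
Execution walk:
  collect_span([5, 12, 5, 2, 12, 6, 3], 12) -> 1  [called from grade_run, line 10]
  grade_run([5, 12, 5, 2, 12, 6, 3], 12) -> 36  [called from count_flags, line 22]
  bind_quota(36, 4) -> 1  [called from count_flags, line 24]
  count_flags([5, 12, 5, 2, 12, 6, 3], 12) -> 1  [called from main, line 36]
  resolve_slot(1, 3) -> 1  [called from main, line 38]
Origin of each log line:
  1: from main, line 35
  2: from count_flags, line 21
  3: from grade_run, line 9
  4: from collect_span, line 2
  5: from collect_span, line 5
  6: from grade_run, line 11
  7: from main, line 37
  8: from resolve_slot, line 27
A correct fix: line 17: replace `gap // gap` with `quota // gap`.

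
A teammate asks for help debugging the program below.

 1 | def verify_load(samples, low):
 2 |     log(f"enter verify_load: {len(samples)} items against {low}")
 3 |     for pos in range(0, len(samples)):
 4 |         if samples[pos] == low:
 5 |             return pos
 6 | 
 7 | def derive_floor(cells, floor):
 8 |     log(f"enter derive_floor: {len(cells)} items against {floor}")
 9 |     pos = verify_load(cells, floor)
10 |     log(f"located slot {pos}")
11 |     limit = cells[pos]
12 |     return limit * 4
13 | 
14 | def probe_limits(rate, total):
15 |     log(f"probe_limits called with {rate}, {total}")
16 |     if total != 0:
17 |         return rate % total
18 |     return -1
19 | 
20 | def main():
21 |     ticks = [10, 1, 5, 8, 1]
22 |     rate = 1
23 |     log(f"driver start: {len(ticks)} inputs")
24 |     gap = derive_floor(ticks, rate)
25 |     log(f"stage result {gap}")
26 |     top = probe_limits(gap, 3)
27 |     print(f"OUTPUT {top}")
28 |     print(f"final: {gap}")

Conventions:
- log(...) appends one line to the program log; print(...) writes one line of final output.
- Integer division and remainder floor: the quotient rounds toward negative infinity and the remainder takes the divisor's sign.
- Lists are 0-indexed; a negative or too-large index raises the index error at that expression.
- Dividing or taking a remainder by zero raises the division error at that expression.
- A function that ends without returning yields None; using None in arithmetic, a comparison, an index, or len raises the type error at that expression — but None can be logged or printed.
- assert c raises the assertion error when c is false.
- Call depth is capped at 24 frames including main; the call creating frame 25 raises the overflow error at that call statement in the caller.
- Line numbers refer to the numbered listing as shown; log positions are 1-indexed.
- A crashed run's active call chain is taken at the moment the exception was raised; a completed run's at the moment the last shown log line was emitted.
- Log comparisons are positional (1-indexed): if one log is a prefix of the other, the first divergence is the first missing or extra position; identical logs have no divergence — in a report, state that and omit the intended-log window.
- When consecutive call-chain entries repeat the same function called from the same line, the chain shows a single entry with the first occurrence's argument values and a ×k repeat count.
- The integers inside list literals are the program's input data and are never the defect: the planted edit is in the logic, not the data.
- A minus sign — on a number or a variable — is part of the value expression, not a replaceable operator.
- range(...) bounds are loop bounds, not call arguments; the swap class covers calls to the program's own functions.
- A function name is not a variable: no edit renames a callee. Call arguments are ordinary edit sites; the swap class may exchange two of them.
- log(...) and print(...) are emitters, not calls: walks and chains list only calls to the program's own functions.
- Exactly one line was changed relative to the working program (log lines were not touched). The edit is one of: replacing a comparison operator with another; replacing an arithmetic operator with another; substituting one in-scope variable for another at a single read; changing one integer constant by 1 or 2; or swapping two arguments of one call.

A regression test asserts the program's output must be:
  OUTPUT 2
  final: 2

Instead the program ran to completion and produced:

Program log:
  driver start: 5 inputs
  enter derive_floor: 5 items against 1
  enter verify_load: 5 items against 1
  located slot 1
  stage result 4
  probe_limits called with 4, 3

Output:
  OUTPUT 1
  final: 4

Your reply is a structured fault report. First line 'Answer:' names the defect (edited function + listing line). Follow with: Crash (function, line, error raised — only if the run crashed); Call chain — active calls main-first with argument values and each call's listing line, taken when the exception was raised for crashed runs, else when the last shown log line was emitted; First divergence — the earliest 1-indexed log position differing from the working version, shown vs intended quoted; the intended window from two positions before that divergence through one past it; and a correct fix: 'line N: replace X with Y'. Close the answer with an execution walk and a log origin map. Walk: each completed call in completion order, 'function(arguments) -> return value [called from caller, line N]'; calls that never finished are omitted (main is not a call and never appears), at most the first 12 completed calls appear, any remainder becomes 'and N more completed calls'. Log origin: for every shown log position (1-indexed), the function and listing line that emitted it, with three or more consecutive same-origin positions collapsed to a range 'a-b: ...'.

Answer: the defect is in derive_floor at line 12.
Core observation: Log line 5 is where behavior first shows: 'stage result 4' appears instead of 'stage result 2'.
Call chain: main -> probe_limits(4, 3) (called at line 26).
First divergence: position 5 — shown 'stage result 4', intended 'stage result 2'.
Intended log window:
  3: enter verify_load: 5 items against 1
  4: located slot 1
  5: stage result 2
  6: probe_limits called with 2, 3
Execution walk:
  verify_load([10, 1, 5, 8, 1], 1) -> 1  [called from derive_floor, line 9]
  derive_floor([10, 1, 5, 8, 1], 1) -> 4  [called from main, line 24]
  probe_limits(4, 3) -> 1  [called from main, line 26]
Origin of each log line:
  1 — main, line 23
  2 — derive_floor, line 8
  3 — verify_load, line 2
  4 — derive_floor, line 10
  5 — main, line 25
  6 — probe_limits, line 15
A correct fix: line 12: replace `4` with `2`.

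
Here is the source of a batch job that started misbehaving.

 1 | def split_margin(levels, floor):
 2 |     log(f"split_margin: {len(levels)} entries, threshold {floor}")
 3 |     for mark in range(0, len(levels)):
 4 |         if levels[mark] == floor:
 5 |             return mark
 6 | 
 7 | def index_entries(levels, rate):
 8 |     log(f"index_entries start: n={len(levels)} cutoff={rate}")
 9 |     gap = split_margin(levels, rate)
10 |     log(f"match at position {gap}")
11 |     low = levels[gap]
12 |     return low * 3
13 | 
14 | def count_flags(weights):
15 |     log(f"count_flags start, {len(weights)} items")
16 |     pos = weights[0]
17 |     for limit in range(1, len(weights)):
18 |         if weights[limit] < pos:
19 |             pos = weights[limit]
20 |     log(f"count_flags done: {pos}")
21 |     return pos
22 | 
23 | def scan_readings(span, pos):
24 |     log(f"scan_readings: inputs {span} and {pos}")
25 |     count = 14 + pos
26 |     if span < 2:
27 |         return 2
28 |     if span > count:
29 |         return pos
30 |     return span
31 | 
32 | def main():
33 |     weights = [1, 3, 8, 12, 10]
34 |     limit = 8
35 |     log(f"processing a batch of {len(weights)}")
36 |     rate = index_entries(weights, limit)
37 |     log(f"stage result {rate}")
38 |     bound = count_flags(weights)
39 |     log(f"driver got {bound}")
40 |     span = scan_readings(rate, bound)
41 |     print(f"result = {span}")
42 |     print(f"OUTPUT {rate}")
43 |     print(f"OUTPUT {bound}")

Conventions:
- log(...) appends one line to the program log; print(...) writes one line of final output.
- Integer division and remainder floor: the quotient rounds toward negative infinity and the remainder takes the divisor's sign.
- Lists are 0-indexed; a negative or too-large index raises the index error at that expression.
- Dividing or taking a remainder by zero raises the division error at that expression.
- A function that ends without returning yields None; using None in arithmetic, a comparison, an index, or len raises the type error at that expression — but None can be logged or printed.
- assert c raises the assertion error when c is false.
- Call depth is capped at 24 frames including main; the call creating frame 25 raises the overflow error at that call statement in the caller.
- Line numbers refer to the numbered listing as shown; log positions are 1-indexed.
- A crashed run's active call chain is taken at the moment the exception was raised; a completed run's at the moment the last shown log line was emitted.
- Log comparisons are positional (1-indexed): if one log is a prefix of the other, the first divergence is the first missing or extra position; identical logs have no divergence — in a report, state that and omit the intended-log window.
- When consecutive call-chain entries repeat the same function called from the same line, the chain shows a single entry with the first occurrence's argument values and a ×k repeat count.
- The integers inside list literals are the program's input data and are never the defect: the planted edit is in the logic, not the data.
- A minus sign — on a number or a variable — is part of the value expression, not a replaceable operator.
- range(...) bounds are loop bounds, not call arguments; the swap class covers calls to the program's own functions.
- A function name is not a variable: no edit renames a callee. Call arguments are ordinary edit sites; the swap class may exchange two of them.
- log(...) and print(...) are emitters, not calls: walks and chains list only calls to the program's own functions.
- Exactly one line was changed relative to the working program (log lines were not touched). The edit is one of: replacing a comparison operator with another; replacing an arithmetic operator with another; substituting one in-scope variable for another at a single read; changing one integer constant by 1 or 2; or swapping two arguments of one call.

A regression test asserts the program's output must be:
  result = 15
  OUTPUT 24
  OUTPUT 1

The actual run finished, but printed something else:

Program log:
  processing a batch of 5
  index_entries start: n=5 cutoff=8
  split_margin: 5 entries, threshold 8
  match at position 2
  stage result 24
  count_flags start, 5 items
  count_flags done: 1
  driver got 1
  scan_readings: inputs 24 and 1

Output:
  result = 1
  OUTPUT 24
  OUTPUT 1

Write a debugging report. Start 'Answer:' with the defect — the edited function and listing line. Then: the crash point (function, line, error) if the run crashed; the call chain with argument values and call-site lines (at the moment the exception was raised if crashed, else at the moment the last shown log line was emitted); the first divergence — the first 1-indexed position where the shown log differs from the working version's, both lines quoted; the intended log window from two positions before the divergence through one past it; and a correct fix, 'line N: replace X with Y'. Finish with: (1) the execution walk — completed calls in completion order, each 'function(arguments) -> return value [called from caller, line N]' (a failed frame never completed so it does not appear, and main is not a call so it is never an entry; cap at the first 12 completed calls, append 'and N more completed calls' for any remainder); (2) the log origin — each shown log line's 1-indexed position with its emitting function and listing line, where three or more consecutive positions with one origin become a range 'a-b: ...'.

Answer: the defect is in scan_readings at line 29.
The tell: Nothing in the log betrays the bug — only the output does.
Call chain: main -> scan_readings(24, 1) (called at line 40).
First divergence: none; the two logs match at every position.
Execution walk:
  split_margin([1, 3, 8, 12, 10], 8) -> 2  [called from index_entries, line 9]
  index_entries([1, 3, 8, 12, 10], 8) -> 24  [called from main, line 36]
  count_flags([1, 3, 8, 12, 10]) -> 1  [called from main, line 38]
  scan_readings(24, 1) -> 1  [called from main, line 40]
Origin of each log line:
  1: from main, line 35
  2: from index_entries, line 8
  3: from split_margin, line 2
  4: from index_entries, line 10
  5: from main, line 37
  6: from count_flags, line 15
  7: from count_flags, line 20
  8: from main, line 39
  9: from scan_readings, line 24
A correct fix: line 29: replace `pos` with `count`.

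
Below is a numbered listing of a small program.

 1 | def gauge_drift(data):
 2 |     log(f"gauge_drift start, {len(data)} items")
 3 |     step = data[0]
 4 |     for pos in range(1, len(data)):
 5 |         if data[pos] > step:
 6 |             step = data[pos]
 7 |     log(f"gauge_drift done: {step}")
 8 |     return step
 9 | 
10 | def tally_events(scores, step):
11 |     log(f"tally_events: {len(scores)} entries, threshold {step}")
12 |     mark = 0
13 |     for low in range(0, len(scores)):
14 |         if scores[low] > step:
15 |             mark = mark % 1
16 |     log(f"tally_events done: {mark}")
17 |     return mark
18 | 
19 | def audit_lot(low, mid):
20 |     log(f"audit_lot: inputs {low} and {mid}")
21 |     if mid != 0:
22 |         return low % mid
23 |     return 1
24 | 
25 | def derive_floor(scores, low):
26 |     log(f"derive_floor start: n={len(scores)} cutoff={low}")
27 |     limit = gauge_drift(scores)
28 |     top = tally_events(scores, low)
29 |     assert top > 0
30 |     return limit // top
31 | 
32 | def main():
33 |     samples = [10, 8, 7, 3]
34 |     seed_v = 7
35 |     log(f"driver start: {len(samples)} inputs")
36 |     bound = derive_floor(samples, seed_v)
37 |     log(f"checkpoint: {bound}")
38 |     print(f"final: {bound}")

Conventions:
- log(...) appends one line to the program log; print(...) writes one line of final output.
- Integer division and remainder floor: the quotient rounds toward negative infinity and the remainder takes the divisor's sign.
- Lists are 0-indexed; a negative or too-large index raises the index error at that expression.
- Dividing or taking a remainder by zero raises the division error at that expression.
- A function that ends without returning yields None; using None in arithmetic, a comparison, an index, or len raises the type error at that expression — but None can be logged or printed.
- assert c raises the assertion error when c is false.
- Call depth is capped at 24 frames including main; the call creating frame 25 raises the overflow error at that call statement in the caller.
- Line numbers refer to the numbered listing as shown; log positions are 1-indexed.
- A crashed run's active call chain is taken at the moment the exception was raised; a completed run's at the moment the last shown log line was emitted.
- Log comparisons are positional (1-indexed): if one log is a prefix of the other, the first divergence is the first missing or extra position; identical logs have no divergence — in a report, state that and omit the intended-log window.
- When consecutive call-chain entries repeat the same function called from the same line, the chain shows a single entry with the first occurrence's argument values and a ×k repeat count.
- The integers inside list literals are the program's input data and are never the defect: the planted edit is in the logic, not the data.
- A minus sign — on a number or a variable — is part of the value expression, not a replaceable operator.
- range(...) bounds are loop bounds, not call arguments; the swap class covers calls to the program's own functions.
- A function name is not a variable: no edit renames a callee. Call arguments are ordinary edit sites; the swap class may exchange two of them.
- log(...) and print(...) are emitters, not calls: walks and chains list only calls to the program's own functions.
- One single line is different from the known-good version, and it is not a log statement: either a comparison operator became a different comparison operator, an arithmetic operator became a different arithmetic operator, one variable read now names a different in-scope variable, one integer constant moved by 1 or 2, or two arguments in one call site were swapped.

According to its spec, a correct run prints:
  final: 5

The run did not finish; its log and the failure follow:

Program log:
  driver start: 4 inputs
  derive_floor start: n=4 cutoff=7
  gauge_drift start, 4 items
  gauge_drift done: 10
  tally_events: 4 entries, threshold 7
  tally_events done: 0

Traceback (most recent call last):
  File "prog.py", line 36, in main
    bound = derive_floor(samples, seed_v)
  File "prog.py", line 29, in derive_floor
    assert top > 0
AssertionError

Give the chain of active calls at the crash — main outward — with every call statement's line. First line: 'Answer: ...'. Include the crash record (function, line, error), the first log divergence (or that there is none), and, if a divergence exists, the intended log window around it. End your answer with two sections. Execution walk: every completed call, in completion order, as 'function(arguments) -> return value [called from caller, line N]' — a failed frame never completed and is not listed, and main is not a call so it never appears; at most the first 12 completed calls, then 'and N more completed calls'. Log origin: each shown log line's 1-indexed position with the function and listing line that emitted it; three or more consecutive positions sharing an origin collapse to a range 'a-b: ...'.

Answer: main -> derive_floor (called at line 36).
Key fact: The log first diverges at position 6: the faulty run prints 'tally_events done: 0' where the working version prints 'tally_events done: 2'.
Crash: derive_floor, line 29, AssertionError.
First divergence: at position 6 the run shows 'tally_events done: 0' where the working version logs 'tally_events done: 2'.
Intended log window:
  4: gauge_drift done: 10
  5: tally_events: 4 entries, threshold 7
  6: tally_events done: 2
  7: checkpoint: 5
Execution walk:
  gauge_drift([10, 8, 7, 3]) -> 10  [called from derive_floor, line 27]
  tally_events([10, 8, 7, 3], 7) -> 0  [called from derive_floor, line 28]
Log origins:
  1: emitted by main (line 35)
  2: emitted by derive_floor (line 26)
  3: emitted by gauge_drift (line 2)
  4: emitted by gauge_drift (line 7)
  5: emitted by tally_events (line 11)
  6: emitted by tally_events (line 16)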